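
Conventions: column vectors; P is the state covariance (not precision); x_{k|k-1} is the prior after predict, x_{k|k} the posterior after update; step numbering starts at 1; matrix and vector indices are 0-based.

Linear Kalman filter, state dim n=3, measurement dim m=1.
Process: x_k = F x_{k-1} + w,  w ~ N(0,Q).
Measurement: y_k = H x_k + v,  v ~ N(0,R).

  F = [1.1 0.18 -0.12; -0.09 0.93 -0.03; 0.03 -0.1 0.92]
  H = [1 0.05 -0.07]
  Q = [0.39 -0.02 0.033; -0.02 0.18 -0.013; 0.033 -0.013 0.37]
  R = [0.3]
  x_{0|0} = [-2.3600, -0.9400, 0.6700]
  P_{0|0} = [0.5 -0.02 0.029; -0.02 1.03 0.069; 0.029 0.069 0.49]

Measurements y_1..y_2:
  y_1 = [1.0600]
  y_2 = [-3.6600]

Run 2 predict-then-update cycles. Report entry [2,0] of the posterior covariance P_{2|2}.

P_post[2,0] = 0.0506

step 1: x^-=[-2.8456, -0.6819, 0.6396]  P^-=[1.0169 0.0758 0.0205; 0.0758 1.0750 -0.0676; 0.0205 -0.0676 0.7845]  S=[1.3286]  K=[0.7671; 0.1011; -0.0285]  nu=[3.9845]  x^+=[0.2111, -0.2791, 0.5261]  P^+=[0.2350 -0.0272 0.0495; -0.0272 1.0614 -0.0638; 0.0495 -0.0638 0.7834]
step 2: x^-=[0.1188, -0.2943, 0.5183]  P^-=[0.6989 0.1162 -0.0234; 0.1162 1.1090 -0.1939; -0.0234 -0.1939 1.0585]  S=[1.0231]  K=[0.6904; 0.1810; -0.1048]  nu=[-3.7278]  x^+=[-2.4548, -0.9692, 0.9089]  P^+=[0.2112 -0.0117 0.0506; -0.0117 1.0755 -0.1744; 0.0506 -0.1744 1.0473]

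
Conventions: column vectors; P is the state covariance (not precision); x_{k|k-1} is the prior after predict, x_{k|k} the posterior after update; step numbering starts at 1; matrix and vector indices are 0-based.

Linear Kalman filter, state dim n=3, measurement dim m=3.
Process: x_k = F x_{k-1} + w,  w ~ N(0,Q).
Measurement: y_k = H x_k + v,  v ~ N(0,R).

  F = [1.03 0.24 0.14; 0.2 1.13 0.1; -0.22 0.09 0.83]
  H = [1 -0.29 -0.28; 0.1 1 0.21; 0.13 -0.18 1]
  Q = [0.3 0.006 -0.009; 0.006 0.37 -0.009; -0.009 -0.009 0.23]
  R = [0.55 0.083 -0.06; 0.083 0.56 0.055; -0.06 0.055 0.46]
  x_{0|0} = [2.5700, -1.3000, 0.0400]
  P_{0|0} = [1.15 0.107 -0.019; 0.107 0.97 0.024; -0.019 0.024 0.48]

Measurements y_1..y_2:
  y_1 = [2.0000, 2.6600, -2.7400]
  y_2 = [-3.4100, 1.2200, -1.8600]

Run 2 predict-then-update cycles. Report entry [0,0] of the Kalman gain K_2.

K[0,0] = 0.5451

step 1: x^-=[2.3407, -0.9510, -0.6492]  P^-=[1.6343 0.6442 -0.1992; 0.6442 1.7124 0.0742; -0.1992 0.0742 0.6305]  S=[2.1277 0.2768 -0.2846; 0.2768 2.4682 0.0186; -0.2846 0.0186 1.0649]  K=[0.6874 0.2326 0.0833; -0.0585 0.7340 -0.1696; -0.1284 0.0861 0.5194]  nu=[-0.7983, 3.5133, -2.5663]  x^+=[2.3954, 2.1099, -1.5769]  P^+=[0.4314 0.1527 -0.0188; 0.1527 0.3786 0.0142; -0.0188 0.0142 0.2563]
step 2: x^-=[2.7529, 2.7055, -1.6459]  P^-=[0.8555 0.3863 -0.0752; 0.3863 0.9448 0.0073; -0.0752 0.0073 0.4335]  S=[1.3382 0.2280 -0.1791; 0.2280 1.6096 0.0278; -0.1791 0.0278 0.8983]  K=[0.5451 0.2050 0.0651; -0.0439 0.6208 -0.1532; -0.0991 0.0627 0.4485]  nu=[-5.8391, -1.4152, -0.0849]  x^+=[-0.7258, 2.0963, -1.1941]  P^+=[0.3475 0.1316 -0.0130; 0.1316 0.3209 0.0069; -0.0130 0.0069 0.2186]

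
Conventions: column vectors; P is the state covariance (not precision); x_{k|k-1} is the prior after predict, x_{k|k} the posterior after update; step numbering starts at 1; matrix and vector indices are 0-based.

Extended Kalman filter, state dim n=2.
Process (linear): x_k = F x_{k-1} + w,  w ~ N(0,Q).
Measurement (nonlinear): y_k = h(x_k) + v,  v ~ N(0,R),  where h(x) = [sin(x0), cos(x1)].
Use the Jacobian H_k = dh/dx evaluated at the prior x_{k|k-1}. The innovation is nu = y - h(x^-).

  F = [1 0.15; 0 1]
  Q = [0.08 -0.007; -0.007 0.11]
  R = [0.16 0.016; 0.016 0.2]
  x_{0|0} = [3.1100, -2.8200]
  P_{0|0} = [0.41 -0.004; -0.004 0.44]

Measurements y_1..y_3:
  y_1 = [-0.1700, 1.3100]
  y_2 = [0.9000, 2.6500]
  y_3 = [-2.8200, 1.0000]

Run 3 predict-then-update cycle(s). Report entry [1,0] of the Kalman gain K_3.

step 1: x^-=[2.6870, -2.8200]  P^-=[0.4987 0.0550; 0.0550 0.5500]  H_jac=[-0.8984 0.0000; 0.0000 0.3161]  S=[0.5625 0.0004; 0.0004 0.2549]  K=[-0.7965 0.0694; -0.0883 0.6820]  nu=[-0.6091, 2.2587]  x^+=[3.3289, -1.2257]  P^+=[0.1406 0.0036; 0.0036 0.4271]
step 2: x^-=[3.1450, -1.2257]  P^-=[0.2313 0.0606; 0.0606 0.5371]  H_jac=[-1.0000 0.0000; 0.0000 0.9411]  S=[0.3913 -0.0411; -0.0411 0.6756]  K=[-0.5860 0.0488; -0.0770 0.7434]  nu=[0.9034, 2.3118]  x^+=[2.7285, 0.4233]  P^+=[0.0930 0.0004; 0.0004 0.1567]
step 3: x^-=[2.7920, 0.4233]  P^-=[0.1766 0.0169; 0.0169 0.2667]  H_jac=[-0.9395 0.0000; 0.0000 -0.4108]  S=[0.3159 0.0225; 0.0225 0.2450]  K=[-0.5267 0.0201; -0.0186 -0.4454]  nu=[-3.1625, 0.0883]  x^+=[4.4596, 0.4427]  P^+=[0.0894 0.0107; 0.0107 0.2176]

K[1,0] = -0.0186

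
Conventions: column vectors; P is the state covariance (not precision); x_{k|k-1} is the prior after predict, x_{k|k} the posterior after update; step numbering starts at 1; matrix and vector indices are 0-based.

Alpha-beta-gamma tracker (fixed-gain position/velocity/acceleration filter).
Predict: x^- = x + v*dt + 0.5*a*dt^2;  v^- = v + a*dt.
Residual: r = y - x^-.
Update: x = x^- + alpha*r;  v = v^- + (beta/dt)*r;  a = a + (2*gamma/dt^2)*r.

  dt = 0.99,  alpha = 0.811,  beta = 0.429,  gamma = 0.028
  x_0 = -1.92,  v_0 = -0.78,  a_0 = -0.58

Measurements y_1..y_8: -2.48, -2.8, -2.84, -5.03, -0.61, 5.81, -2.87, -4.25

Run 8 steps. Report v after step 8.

step 1: x_pred=-2.9764  r=0.4964  x^+=-2.5738  v^+=-1.1391  a^+=-0.5516
step 2: x_pred=-3.9718  r=1.1718  x^+=-3.0215  v^+=-1.1774  a^+=-0.4847
step 3: x_pred=-4.4246  r=1.5846  x^+=-3.1395  v^+=-0.9706  a^+=-0.3941
step 4: x_pred=-4.2935  r=-0.7365  x^+=-4.8908  v^+=-1.6799  a^+=-0.4362
step 5: x_pred=-6.7677  r=6.1577  x^+=-1.7738  v^+=0.5566  a^+=-0.0844
step 6: x_pred=-1.2642  r=7.0742  x^+=4.4730  v^+=3.5385  a^+=0.3198
step 7: x_pred=8.1328  r=-11.0028  x^+=-0.7905  v^+=-0.9128  a^+=-0.3089
step 8: x_pred=-1.8455  r=-2.4045  x^+=-3.7955  v^+=-2.2605  a^+=-0.4462

v_post = -2.2605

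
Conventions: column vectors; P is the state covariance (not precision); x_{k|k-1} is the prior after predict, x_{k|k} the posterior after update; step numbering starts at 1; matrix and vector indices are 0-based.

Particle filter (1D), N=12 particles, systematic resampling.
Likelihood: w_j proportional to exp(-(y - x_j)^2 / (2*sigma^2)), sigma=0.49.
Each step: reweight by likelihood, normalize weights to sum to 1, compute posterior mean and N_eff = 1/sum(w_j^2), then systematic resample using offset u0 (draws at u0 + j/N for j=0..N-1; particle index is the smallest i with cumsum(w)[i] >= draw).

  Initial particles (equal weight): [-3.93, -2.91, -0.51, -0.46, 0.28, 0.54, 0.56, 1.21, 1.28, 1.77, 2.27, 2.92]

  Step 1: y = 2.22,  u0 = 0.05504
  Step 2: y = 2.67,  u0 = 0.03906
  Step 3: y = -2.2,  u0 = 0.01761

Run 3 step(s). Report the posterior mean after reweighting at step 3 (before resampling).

post_mean = 1.7703

step 1: w=[0.0000, 0.0000, 0.0000, 0.0000, 0.0002, 0.0012, 0.0014, 0.0521, 0.0692, 0.2857, 0.4333, 0.1570]  mean=2.1007  Neff=3.3167  idx=[8, 9, 9, 9, 9, 10, 10, 10, 10, 10, 11, 11]
step 2: w=[0.0029, 0.0304, 0.0304, 0.0304, 0.0304, 0.1175, 0.1175, 0.1175, 0.1175, 0.1175, 0.1440, 0.1440]  mean=2.3936  Neff=8.7544  idx=[2, 4, 5, 6, 7, 7, 8, 9, 9, 10, 11, 11]
step 3: w=[0.4997, 0.4997, 0.0001, 0.0001, 0.0001, 0.0001, 0.0001, 0.0001, 0.0001, 0.0000, 0.0000, 0.0000]  mean=1.7703  Neff=2.0021  idx=[0, 0, 0, 0, 0, 0, 1, 1, 1, 1, 1, 1]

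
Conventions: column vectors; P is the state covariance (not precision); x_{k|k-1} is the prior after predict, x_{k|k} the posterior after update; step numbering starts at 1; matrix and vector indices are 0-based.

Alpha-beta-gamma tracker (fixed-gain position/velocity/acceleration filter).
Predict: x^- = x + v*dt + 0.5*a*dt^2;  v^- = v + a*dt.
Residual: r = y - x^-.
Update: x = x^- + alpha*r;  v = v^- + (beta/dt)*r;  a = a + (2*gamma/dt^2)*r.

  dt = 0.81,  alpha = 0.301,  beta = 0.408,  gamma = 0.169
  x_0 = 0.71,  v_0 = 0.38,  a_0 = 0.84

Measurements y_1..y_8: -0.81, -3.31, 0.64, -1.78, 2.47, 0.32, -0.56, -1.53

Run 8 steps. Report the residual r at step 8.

resid = -9.6353

step 1: x_pred=1.2934  r=-2.1034  x^+=0.6603  v^+=0.0009  a^+=-0.2436
step 2: x_pred=0.5811  r=-3.8911  x^+=-0.5901  v^+=-2.1563  a^+=-2.2481
step 3: x_pred=-3.0743  r=3.7143  x^+=-1.9563  v^+=-2.1064  a^+=-0.3347
step 4: x_pred=-3.7723  r=1.9923  x^+=-3.1726  v^+=-1.3740  a^+=0.6917
step 5: x_pred=-4.0587  r=6.5287  x^+=-2.0935  v^+=2.4747  a^+=4.0550
step 6: x_pred=1.2413  r=-0.9213  x^+=0.9640  v^+=5.2952  a^+=3.5804
step 7: x_pred=6.4277  r=-6.9877  x^+=4.3244  v^+=4.6757  a^+=-0.0194
step 8: x_pred=8.1053  r=-9.6353  x^+=5.2051  v^+=-0.1934  a^+=-4.9832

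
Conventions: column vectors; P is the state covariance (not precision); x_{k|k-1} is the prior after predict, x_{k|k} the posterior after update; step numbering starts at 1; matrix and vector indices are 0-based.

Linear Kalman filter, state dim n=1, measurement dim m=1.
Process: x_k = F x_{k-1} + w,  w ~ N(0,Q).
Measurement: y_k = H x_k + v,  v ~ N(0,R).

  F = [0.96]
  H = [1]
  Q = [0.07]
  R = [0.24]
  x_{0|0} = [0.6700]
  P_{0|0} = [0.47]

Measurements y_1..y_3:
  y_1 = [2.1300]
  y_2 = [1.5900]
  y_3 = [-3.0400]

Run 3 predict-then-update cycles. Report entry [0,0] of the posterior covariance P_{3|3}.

P_post[0,0] = 0.1014

step 1: x^-=[0.6432]  P^-=[0.5032]  S=[0.7432]  K=[0.6771]  nu=[1.4868]  x^+=[1.6498]  P^+=[0.1625]
step 2: x^-=[1.5838]  P^-=[0.2198]  S=[0.4598]  K=[0.4780]  nu=[0.0062]  x^+=[1.5868]  P^+=[0.1147]
step 3: x^-=[1.5233]  P^-=[0.1757]  S=[0.4157]  K=[0.4227]  nu=[-4.5633]  x^+=[-0.4056]  P^+=[0.1014]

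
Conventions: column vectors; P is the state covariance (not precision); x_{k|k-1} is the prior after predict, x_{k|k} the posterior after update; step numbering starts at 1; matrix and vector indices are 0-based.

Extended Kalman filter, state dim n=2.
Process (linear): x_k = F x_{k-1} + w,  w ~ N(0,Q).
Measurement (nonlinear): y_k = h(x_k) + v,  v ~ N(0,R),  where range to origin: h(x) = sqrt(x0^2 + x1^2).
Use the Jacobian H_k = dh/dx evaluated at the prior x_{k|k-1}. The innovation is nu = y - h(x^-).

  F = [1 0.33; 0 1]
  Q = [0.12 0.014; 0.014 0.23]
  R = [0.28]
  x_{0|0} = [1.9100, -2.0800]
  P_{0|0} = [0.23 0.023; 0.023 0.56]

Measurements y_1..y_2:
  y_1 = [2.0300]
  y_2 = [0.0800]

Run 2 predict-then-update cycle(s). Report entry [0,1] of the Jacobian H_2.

H_jac[0,1] = -0.9461

step 1: x^-=[1.2236, -2.0800]  P^-=[0.4262 0.2218; 0.2218 0.7900]  H_jac=[0.5070 -0.8619]  S=[0.7826]  K=[0.0318; -0.7264]  nu=[-0.3832]  x^+=[1.2114, -1.8016]  P^+=[0.4254 0.2399; 0.2399 0.3771]
step 2: x^-=[0.6169, -1.8016]  P^-=[0.7448 0.3783; 0.3783 0.6071]  H_jac=[0.3239 -0.9461]  S=[0.6696]  K=[-0.1742; -0.6747]  nu=[-1.8243]  x^+=[0.9347, -0.5708]  P^+=[0.7244 0.2996; 0.2996 0.3023]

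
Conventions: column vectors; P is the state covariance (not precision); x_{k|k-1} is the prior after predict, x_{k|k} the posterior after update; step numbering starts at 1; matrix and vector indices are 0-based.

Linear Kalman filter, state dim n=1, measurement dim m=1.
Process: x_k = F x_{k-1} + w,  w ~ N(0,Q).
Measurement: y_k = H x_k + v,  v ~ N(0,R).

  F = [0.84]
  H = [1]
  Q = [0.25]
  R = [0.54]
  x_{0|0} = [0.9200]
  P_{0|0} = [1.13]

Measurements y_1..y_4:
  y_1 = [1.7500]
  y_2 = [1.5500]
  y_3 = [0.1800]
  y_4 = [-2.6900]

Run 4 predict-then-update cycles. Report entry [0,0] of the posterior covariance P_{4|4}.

step 1: x^-=[0.7728]  P^-=[1.0473]  S=[1.5873]  K=[0.6598]  nu=[0.9772]  x^+=[1.4176]  P^+=[0.3563]
step 2: x^-=[1.1908]  P^-=[0.5014]  S=[1.0414]  K=[0.4815]  nu=[0.3592]  x^+=[1.3637]  P^+=[0.2600]
step 3: x^-=[1.1455]  P^-=[0.4335]  S=[0.9735]  K=[0.4453]  nu=[-0.9655]  x^+=[0.7156]  P^+=[0.2404]
step 4: x^-=[0.6011]  P^-=[0.4197]  S=[0.9597]  K=[0.4373]  nu=[-3.2911]  x^+=[-0.8381]  P^+=[0.2361]

P_post[0,0] = 0.2361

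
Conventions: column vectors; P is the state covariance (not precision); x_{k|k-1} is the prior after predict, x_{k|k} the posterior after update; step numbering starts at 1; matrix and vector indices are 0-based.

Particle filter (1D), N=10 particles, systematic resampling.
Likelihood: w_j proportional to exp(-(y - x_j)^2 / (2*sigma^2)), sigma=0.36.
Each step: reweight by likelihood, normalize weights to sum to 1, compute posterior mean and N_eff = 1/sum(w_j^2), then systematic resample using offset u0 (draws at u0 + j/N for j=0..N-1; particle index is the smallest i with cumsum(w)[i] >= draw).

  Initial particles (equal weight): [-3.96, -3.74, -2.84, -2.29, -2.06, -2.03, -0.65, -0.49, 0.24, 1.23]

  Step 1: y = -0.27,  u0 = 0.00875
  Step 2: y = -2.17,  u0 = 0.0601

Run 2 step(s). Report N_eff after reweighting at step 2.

N_eff = 5.0888

step 1: w=[0.0000, 0.0000, 0.0000, 0.0000, 0.0000, 0.0000, 0.3238, 0.4689, 0.2072, 0.0001]  mean=-0.3904  Neff=2.7200  idx=[6, 6, 6, 6, 7, 7, 7, 7, 8, 8]
step 2: w=[0.2195, 0.2195, 0.2195, 0.2195, 0.0305, 0.0305, 0.0305, 0.0305, 0.0000, 0.0000]  mean=-0.6305  Neff=5.0888  idx=[0, 0, 1, 1, 2, 2, 3, 3, 3, 6]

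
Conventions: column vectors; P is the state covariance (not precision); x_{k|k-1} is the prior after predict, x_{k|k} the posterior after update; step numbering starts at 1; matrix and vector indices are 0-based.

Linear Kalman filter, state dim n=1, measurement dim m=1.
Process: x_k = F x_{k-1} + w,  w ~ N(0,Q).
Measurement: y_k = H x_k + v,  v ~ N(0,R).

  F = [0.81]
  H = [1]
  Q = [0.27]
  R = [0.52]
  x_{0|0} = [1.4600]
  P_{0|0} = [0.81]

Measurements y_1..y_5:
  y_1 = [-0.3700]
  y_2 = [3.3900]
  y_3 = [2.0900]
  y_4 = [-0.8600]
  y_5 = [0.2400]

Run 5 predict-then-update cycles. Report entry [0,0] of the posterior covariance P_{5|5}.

step 1: x^-=[1.1826]  P^-=[0.8014]  S=[1.3214]  K=[0.6065]  nu=[-1.5526]  x^+=[0.2410]  P^+=[0.3154]
step 2: x^-=[0.1952]  P^-=[0.4769]  S=[0.9969]  K=[0.4784]  nu=[3.1948]  x^+=[1.7236]  P^+=[0.2488]
step 3: x^-=[1.3961]  P^-=[0.4332]  S=[0.9532]  K=[0.4545]  nu=[0.6939]  x^+=[1.7115]  P^+=[0.2363]
step 4: x^-=[1.3863]  P^-=[0.4251]  S=[0.9451]  K=[0.4498]  nu=[-2.2463]  x^+=[0.3760]  P^+=[0.2339]
step 5: x^-=[0.3045]  P^-=[0.4234]  S=[0.9434]  K=[0.4488]  nu=[-0.0645]  x^+=[0.2756]  P^+=[0.2334]

P_post[0,0] = 0.2334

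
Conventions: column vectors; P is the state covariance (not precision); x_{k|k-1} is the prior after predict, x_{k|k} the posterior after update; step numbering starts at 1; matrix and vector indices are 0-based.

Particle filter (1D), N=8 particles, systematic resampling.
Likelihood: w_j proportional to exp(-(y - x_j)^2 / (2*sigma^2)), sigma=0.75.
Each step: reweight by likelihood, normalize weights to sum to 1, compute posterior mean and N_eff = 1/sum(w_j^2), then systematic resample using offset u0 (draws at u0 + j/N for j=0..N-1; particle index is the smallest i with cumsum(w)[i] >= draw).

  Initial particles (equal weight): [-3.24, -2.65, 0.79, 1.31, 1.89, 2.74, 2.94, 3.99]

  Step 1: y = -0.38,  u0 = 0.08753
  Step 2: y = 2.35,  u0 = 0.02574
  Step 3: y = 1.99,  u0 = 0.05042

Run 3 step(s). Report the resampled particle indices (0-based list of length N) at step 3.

resampled_idx = [0, 2, 4, 4, 5, 6, 6, 7]

step 1: w=[0.0018, 0.0258, 0.7468, 0.1991, 0.0258, 0.0004, 0.0001, 0.0000]  mean=0.8271  Neff=1.6701  idx=[2, 2, 2, 2, 2, 2, 3, 3]
step 2: w=[0.0790, 0.0790, 0.0790, 0.0790, 0.0790, 0.0790, 0.2629, 0.2629]  mean=1.0634  Neff=5.6916  idx=[0, 1, 3, 5, 6, 6, 7, 7]
step 3: w=[0.0739, 0.0739, 0.0739, 0.0739, 0.1761, 0.1761, 0.1761, 0.1761]  mean=1.1564  Neff=6.8532  idx=[0, 2, 4, 4, 5, 6, 6, 7]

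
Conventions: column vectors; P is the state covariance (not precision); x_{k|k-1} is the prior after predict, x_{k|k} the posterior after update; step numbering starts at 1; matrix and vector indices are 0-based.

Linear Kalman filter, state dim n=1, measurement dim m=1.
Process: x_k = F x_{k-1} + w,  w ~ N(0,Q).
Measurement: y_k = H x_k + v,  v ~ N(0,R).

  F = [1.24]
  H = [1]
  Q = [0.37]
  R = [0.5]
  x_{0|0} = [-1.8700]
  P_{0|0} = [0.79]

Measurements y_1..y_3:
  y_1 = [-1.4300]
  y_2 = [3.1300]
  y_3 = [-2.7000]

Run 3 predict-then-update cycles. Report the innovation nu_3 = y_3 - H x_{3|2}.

step 1: x^-=[-2.3188]  P^-=[1.5847]  S=[2.0847]  K=[0.7602]  nu=[0.8888]  x^+=[-1.6432]  P^+=[0.3801]
step 2: x^-=[-2.0375]  P^-=[0.9544]  S=[1.4544]  K=[0.6562]  nu=[5.1675]  x^+=[1.3535]  P^+=[0.3281]
step 3: x^-=[1.6783]  P^-=[0.8745]  S=[1.3745]  K=[0.6362]  nu=[-4.3783]  x^+=[-1.1073]  P^+=[0.3181]

innov = [-4.3783]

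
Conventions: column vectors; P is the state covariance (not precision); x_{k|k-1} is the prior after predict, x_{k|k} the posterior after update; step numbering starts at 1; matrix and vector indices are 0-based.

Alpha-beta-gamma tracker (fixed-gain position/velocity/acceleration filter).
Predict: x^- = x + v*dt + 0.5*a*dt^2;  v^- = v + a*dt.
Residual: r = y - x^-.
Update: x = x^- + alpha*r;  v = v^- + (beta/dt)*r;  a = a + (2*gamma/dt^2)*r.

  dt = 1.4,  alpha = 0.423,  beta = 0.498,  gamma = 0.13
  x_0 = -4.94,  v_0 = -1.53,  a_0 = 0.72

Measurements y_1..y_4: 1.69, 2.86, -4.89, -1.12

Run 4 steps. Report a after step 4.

step 1: x_pred=-6.3764  r=8.0664  x^+=-2.9643  v^+=2.3473  a^+=1.7900
step 2: x_pred=2.0762  r=0.7838  x^+=2.4077  v^+=5.1322  a^+=1.8940
step 3: x_pred=11.4489  r=-16.3389  x^+=4.5376  v^+=1.9718  a^+=-0.2734
step 4: x_pred=7.0302  r=-8.1502  x^+=3.5826  v^+=-1.3101  a^+=-1.3545

a_post = -1.3545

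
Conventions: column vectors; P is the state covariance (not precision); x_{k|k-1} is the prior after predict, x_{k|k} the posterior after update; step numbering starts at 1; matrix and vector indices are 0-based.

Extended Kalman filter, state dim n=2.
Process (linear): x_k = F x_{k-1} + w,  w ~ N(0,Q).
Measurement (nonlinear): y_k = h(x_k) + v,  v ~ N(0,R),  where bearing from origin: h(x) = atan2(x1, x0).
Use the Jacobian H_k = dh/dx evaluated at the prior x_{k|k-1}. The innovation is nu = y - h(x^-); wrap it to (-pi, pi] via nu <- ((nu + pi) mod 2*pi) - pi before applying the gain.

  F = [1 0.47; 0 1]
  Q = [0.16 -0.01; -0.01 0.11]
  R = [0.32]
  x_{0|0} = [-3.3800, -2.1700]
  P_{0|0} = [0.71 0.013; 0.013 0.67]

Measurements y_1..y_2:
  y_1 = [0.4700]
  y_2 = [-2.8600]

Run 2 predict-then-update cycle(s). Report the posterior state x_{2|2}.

step 1: x^-=[-4.3999, -2.1700]  P^-=[1.0302 0.3179; 0.3179 0.7800]  H_jac=[0.0902 -0.1828]  S=[0.3440]  K=[0.1011; -0.3312]  nu=[-3.1298]  x^+=[-4.7163, -1.1333]  P^+=[1.0267 0.3294; 0.3294 0.7423]
step 2: x^-=[-5.2489, -1.1333]  P^-=[1.6603 0.6683; 0.6683 0.8523]  H_jac=[0.0393 -0.1820]  S=[0.3412]  K=[-0.1653; -0.3777]  nu=[0.0689]  x^+=[-5.2603, -1.1594]  P^+=[1.6510 0.6470; 0.6470 0.8036]

x_post = [-5.2603, -1.1594]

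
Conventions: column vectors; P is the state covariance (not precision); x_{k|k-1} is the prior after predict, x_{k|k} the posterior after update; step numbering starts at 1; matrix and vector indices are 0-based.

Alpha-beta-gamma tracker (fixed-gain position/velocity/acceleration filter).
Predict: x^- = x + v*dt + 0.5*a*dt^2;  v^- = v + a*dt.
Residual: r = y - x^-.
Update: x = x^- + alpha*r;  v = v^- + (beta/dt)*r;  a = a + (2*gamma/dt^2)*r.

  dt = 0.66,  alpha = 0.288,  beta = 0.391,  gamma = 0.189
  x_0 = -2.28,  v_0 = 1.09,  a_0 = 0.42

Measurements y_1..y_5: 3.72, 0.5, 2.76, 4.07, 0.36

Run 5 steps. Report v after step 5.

v_post = -6.5919

step 1: x_pred=-1.4691  r=5.1891  x^+=0.0253  v^+=4.4414  a^+=4.9230
step 2: x_pred=4.0289  r=-3.5289  x^+=3.0126  v^+=5.5999  a^+=1.8607
step 3: x_pred=7.1138  r=-4.3538  x^+=5.8599  v^+=4.2487  a^+=-1.9173
step 4: x_pred=8.2464  r=-4.1764  x^+=7.0436  v^+=0.5091  a^+=-5.5415
step 5: x_pred=6.1727  r=-5.8127  x^+=4.4986  v^+=-6.5919  a^+=-10.5856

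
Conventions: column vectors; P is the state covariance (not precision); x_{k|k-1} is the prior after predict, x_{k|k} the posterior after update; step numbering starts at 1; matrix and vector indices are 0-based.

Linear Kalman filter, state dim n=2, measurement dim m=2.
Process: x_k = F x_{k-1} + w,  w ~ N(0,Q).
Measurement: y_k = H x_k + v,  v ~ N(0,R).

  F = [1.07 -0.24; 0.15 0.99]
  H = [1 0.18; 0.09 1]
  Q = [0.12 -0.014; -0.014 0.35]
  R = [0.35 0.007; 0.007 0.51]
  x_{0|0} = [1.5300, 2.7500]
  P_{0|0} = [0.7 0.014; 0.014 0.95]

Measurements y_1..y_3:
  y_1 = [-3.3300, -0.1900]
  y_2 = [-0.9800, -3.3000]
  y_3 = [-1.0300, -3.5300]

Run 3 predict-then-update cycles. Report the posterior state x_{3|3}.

x_post = [-0.7302, -2.7432]

step 1: x^-=[0.9771, 2.9520]  P^-=[0.9690 -0.1130; -0.1130 1.3010]  S=[1.3204 0.2135; 0.2135 1.7985]  K=[0.7348 -0.1016; -0.0248 0.7207]  nu=[-4.8385, -3.2299]  x^+=[-2.2503, 0.7442]  P^+=[0.2692 -0.0709; -0.0709 0.3737]
step 2: x^-=[-2.5864, 0.3993]  P^-=[0.4862 -0.1321; -0.1321 0.7013]  S=[0.8114 0.0427; 0.0427 1.1915]  K=[0.5749 -0.0948; -0.0378 0.5800]  nu=[1.5345, -3.4665]  x^+=[-1.3756, -1.6693]  P^+=[0.2120 -0.0634; -0.0634 0.3012]
step 3: x^-=[-1.0712, -1.8589]  P^-=[0.4126 -0.1164; -0.1164 0.6312]  S=[0.7411 0.0394; 0.0394 1.1236]  K=[0.5332 -0.0893; -0.0333 0.5536]  nu=[0.3758, -1.5747]  x^+=[-0.7302, -2.7432]  P^+=[0.1967 -0.0595; -0.0595 0.2875]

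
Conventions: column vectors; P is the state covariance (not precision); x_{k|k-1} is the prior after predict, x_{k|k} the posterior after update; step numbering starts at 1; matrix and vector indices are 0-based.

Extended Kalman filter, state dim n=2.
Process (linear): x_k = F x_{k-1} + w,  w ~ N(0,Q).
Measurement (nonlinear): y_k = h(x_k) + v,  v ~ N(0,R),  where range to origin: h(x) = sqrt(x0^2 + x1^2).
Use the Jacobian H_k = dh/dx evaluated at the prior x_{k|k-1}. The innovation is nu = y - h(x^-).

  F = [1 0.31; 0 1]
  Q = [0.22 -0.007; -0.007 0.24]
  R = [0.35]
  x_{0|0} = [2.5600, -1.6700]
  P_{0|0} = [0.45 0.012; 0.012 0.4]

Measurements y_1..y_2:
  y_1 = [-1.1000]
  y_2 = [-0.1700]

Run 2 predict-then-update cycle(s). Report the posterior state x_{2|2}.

x_post = [0.2220, -0.0178]

step 1: x^-=[2.0423, -1.6700]  P^-=[0.7159 0.1290; 0.1290 0.6400]  H_jac=[0.7741 -0.6330]  S=[0.9090]  K=[0.5198; -0.3358]  nu=[-3.7382]  x^+=[0.0992, -0.4147]  P^+=[0.4703 0.2877; 0.2877 0.5375]
step 2: x^-=[-0.0294, -0.4147]  P^-=[0.9203 0.4473; 0.4473 0.7775]  H_jac=[-0.0707 -0.9975]  S=[1.1913]  K=[-0.4291; -0.6776]  nu=[-0.5857]  x^+=[0.2220, -0.0178]  P^+=[0.7009 0.1009; 0.1009 0.2306]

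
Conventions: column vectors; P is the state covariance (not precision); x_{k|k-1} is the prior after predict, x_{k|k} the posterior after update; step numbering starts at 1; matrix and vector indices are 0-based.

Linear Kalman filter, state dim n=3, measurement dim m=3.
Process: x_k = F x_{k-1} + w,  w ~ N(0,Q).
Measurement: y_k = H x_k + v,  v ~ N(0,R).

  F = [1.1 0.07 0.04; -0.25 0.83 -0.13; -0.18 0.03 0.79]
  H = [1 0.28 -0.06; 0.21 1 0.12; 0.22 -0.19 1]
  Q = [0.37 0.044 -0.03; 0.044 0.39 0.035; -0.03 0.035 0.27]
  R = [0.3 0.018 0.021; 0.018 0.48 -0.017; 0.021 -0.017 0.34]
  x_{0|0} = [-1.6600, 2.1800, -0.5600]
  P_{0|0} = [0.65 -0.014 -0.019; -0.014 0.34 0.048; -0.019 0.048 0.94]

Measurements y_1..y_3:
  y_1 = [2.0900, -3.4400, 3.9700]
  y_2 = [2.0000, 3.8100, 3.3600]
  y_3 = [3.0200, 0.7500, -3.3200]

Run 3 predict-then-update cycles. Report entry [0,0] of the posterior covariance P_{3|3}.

step 1: x^-=[-1.6958, 2.2972, -0.0782]  P^-=[1.1561 -0.1284 -0.1422; -0.1284 0.6750 0.0130; -0.1422 0.0130 0.8859]  S=[1.4570 0.2919 0.0662; 0.2919 1.1607 -0.0296; 0.0662 -0.0296 1.2494]  K=[0.7947 -0.1143 0.0644; -0.0696 0.5746 -0.0976; -0.1919 0.1430 0.6956]  nu=[3.1379, -5.3717, 4.8577]  x^+=[1.7248, -1.4819, 1.9305]  P^+=[0.2615 -0.0924 -0.0345; -0.0924 0.2919 0.0314; -0.0345 0.0314 0.2436]
step 2: x^-=[1.8708, -1.9121, 1.1702]  P^-=[0.6711 -0.0889 -0.1034; -0.0889 0.6409 0.0700; -0.1034 0.0700 0.4431]  S=[0.9832 0.2281 0.0378; 0.2281 1.1311 -0.0266; 0.0378 -0.0266 0.7741]  K=[0.6857 -0.1023 0.0421; -0.0403 0.5640 -0.0708; -0.1644 0.1355 0.5385]  nu=[0.7348, 5.1888, 1.4150]  x^+=[1.9035, 0.8845, 2.5146]  P^+=[0.2253 -0.0806 -0.0344; -0.0806 0.2837 0.0371; -0.0344 0.0371 0.1920]
step 3: x^-=[2.2564, -0.0687, 1.6705]  P^-=[0.6290 -0.0685 -0.0972; -0.0685 0.6259 0.0753; -0.0972 0.0753 0.4098]  S=[0.9503 0.2375 0.0364; 0.2375 1.1240 -0.0194; 0.0364 -0.0194 0.7372]  K=[0.6700 -0.0947 0.0380; -0.0292 0.5572 -0.0635; -0.1596 0.1353 0.5189]  nu=[0.8831, 0.1444, -5.4999]  x^+=[2.6252, 0.3352, -1.3049]  P^+=[0.2193 -0.0760 -0.0341; -0.0760 0.2794 0.0381; -0.0341 0.0381 0.1855]

P_post[0,0] = 0.2193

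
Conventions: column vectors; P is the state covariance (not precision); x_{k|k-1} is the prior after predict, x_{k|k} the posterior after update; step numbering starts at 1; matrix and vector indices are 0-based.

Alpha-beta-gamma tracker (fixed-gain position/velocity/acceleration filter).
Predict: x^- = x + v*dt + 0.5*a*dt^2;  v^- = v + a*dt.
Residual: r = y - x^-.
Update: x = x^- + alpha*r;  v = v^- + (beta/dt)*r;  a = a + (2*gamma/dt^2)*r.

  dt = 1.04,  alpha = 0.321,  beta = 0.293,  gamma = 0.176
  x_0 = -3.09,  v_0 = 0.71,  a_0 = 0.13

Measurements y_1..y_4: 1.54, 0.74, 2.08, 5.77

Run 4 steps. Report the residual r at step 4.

step 1: x_pred=-2.2813  r=3.8213  x^+=-1.0547  v^+=1.9218  a^+=1.3736
step 2: x_pred=1.6868  r=-0.9468  x^+=1.3829  v^+=3.0836  a^+=1.0655
step 3: x_pred=5.1660  r=-3.0860  x^+=4.1754  v^+=3.3222  a^+=0.0611
step 4: x_pred=7.6636  r=-1.8936  x^+=7.0558  v^+=2.8523  a^+=-0.5551

resid = -1.8936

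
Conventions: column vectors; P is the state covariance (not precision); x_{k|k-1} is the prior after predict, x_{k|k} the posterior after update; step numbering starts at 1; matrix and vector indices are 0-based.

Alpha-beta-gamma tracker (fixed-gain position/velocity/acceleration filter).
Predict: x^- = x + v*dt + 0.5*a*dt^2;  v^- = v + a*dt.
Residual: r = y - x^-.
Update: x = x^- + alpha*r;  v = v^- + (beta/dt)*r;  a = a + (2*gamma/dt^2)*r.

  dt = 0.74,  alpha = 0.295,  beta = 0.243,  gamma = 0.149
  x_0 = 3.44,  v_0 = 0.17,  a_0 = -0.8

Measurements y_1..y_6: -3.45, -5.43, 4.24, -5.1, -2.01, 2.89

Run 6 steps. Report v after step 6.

step 1: x_pred=3.3468  r=-6.7968  x^+=1.3417  v^+=-2.6539  a^+=-4.4987
step 2: x_pred=-1.8539  r=-3.5761  x^+=-2.9089  v^+=-7.1573  a^+=-6.4448
step 3: x_pred=-9.9699  r=14.2099  x^+=-5.7779  v^+=-7.2602  a^+=1.2881
step 4: x_pred=-10.7978  r=5.6978  x^+=-9.1170  v^+=-4.4360  a^+=4.3888
step 5: x_pred=-11.1980  r=9.1880  x^+=-8.4875  v^+=1.8288  a^+=9.3888
step 6: x_pred=-4.5635  r=7.4535  x^+=-2.3647  v^+=11.2242  a^+=13.4450

v_post = 11.2242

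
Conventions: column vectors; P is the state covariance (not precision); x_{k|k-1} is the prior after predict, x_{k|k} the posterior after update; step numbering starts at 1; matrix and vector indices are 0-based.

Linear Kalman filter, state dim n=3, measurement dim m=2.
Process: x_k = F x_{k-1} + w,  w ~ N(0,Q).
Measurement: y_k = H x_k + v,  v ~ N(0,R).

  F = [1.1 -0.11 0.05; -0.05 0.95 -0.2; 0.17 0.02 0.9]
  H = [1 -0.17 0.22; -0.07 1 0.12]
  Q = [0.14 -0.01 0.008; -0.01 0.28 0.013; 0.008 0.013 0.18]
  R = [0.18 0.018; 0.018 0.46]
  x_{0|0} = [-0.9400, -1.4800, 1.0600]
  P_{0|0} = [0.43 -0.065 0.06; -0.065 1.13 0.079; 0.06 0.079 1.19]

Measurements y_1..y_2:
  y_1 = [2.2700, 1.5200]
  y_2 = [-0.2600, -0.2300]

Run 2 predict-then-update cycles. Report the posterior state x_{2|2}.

step 1: x^-=[-0.8182, -1.5710, 0.7646]  P^-=[0.6984 -0.2398 0.1914; -0.2398 1.3259 -0.1313; 0.1914 -0.1313 1.1775]  S=[1.1493 -0.4740; -0.4740 1.8051]  K=[0.6943 0.0351; -0.1421 0.6978; 0.4605 0.1190]  nu=[2.6529, 2.9420]  x^+=[1.1270, 0.1049, 2.3364]  P^+=[0.1653 0.0566 -0.1367; 0.0566 0.3298 -0.0618; -0.1367 -0.0618 0.9602]
step 2: x^-=[1.3450, -0.4240, 2.2965]  P^-=[0.3183 0.0225 -0.0489; 0.0225 0.6318 -0.1876; -0.0489 -0.1876 0.9190]  S=[0.5460 -0.1073; -0.1073 1.0592]  K=[0.5666 0.0520; -0.1209 0.5615; 0.3321 -0.0362]  nu=[-2.1823, 0.0126]  x^+=[0.1092, -0.1532, 1.5712]  P^+=[0.1465 0.0624 -0.1500; 0.0624 0.2753 -0.1237; -0.1500 -0.1237 0.8548]

x_post = [0.1092, -0.1532, 1.5712]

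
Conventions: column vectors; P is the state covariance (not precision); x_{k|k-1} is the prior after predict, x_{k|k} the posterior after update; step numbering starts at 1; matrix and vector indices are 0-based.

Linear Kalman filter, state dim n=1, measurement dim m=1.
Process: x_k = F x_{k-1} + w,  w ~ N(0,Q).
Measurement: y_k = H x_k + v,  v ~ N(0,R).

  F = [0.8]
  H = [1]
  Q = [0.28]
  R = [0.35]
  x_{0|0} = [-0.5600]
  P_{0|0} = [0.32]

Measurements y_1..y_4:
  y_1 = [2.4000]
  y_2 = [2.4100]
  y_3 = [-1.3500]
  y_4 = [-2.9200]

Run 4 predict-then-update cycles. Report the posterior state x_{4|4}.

x_post = [-1.5828]

step 1: x^-=[-0.4480]  P^-=[0.4848]  S=[0.8348]  K=[0.5807]  nu=[2.8480]  x^+=[1.2059]  P^+=[0.2033]
step 2: x^-=[0.9648]  P^-=[0.4101]  S=[0.7601]  K=[0.5395]  nu=[1.4452]  x^+=[1.7445]  P^+=[0.1888]
step 3: x^-=[1.3956]  P^-=[0.4009]  S=[0.7509]  K=[0.5339]  nu=[-2.7456]  x^+=[-0.0702]  P^+=[0.1869]
step 4: x^-=[-0.0561]  P^-=[0.3996]  S=[0.7496]  K=[0.5331]  nu=[-2.8639]  x^+=[-1.5828]  P^+=[0.1866]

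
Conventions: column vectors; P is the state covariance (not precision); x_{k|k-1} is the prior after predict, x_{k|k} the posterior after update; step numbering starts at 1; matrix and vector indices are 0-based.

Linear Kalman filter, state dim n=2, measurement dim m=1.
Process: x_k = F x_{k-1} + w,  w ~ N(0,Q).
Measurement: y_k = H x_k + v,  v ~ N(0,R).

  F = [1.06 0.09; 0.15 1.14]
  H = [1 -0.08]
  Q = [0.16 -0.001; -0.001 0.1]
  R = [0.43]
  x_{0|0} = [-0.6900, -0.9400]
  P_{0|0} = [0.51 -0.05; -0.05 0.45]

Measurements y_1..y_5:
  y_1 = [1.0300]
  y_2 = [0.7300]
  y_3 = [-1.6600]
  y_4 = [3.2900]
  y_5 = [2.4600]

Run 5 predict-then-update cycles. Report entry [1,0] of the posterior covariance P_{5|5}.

step 1: x^-=[-0.8160, -1.1751]  P^-=[0.7271 0.0652; 0.0652 0.6792]  S=[1.1511]  K=[0.6272; 0.0094]  nu=[1.7520]  x^+=[0.2828, -1.1586]  P^+=[0.2744 0.0584; 0.0584 0.6791]
step 2: x^-=[0.1955, -1.2784]  P^-=[0.4849 0.1836; 0.1836 1.0087]  S=[0.8920]  K=[0.5272; 0.1154]  nu=[0.4322]  x^+=[0.4234, -1.2285]  P^+=[0.2370 0.1294; 0.1294 0.9968]
step 3: x^-=[0.3382, -1.3370]  P^-=[0.4591 0.2970; 0.2970 1.4450]  S=[0.8508]  K=[0.5117; 0.2132]  nu=[-2.1052]  x^+=[-0.7389, -1.7859]  P^+=[0.2363 0.2042; 0.2042 1.4063]
step 4: x^-=[-0.9440, -2.1468]  P^-=[0.4759 0.4304; 0.4304 2.0028]  S=[0.8499]  K=[0.5195; 0.3179]  nu=[4.0622]  x^+=[1.1662, -0.8555]  P^+=[0.2466 0.2900; 0.2900 1.9170]
step 5: x^-=[1.1592, -0.8003]  P^-=[0.5079 0.5893; 0.5893 2.6960]  S=[0.8609]  K=[0.5352; 0.4340]  nu=[1.2368]  x^+=[1.8212, -0.2636]  P^+=[0.2613 0.3893; 0.3893 2.5339]

P_post[1,0] = 0.3893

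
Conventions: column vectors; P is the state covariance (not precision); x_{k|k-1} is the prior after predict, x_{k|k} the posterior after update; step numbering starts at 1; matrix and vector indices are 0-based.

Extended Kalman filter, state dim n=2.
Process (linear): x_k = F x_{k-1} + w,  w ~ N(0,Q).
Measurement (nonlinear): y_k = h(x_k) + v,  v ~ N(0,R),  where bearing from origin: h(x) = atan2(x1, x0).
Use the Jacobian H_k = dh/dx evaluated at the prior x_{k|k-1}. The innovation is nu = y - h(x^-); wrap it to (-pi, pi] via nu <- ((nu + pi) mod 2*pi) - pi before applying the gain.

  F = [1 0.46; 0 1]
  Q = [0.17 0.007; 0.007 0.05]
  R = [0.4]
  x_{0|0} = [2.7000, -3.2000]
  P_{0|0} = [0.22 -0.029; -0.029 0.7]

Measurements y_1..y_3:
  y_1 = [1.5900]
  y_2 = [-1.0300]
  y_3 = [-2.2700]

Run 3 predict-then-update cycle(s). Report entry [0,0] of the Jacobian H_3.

H_jac[0,0] = 0.4465

step 1: x^-=[1.2280, -3.2000]  P^-=[0.5114 0.3000; 0.3000 0.7500]  H_jac=[0.2724 0.1045]  S=[0.4632]  K=[0.3684; 0.3456]  nu=[2.7944]  x^+=[2.2575, -2.2341]  P^+=[0.4486 0.2410; 0.2410 0.6947]
step 2: x^-=[1.2298, -2.2341]  P^-=[0.9873 0.5676; 0.5676 0.7447]  H_jac=[0.3435 0.1891]  S=[0.6169]  K=[0.7238; 0.5443]  nu=[0.0376]  x^+=[1.2570, -2.2137]  P^+=[0.6641 0.3245; 0.3245 0.5619]
step 3: x^-=[0.2388, -2.2137]  P^-=[1.2516 0.5900; 0.5900 0.6119]  H_jac=[0.4465 0.0482]  S=[0.6764]  K=[0.8683; 0.4331]  nu=[-0.8066]  x^+=[-0.4617, -2.5630]  P^+=[0.7416 0.3356; 0.3356 0.4850]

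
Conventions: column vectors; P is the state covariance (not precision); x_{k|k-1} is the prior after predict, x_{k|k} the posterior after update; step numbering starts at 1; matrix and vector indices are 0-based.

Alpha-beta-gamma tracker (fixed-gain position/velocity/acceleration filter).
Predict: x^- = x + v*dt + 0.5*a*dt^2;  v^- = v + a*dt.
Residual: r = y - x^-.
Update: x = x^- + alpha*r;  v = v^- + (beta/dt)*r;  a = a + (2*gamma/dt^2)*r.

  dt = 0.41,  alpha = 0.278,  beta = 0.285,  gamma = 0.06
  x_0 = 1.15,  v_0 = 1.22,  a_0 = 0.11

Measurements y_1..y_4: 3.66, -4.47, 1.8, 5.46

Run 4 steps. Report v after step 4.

v_post = 0.5864

step 1: x_pred=1.6594  r=2.0006  x^+=2.2156  v^+=2.6557  a^+=1.5381
step 2: x_pred=3.4337  r=-7.9037  x^+=1.2365  v^+=-2.2077  a^+=-4.1040
step 3: x_pred=-0.0136  r=1.8136  x^+=0.4906  v^+=-2.6297  a^+=-2.8094
step 4: x_pred=-0.8237  r=6.2837  x^+=0.9232  v^+=0.5864  a^+=1.6763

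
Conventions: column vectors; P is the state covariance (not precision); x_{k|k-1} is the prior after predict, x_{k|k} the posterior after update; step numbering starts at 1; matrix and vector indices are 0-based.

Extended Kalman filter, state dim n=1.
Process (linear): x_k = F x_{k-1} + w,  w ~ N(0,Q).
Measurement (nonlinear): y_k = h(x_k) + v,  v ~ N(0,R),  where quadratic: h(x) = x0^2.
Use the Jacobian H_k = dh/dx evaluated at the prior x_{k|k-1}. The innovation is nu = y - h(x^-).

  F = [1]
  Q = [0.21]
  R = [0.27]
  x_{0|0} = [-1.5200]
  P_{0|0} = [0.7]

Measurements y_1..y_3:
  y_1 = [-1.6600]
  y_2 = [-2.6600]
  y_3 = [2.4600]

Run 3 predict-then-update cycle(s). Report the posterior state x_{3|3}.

step 1: x^-=[-1.5200]  P^-=[0.9100]  H_jac=[-3.0400]  S=[8.6799]  K=[-0.3187]  nu=[-3.9704]  x^+=[-0.2546]  P^+=[0.0283]
step 2: x^-=[-0.2546]  P^-=[0.2383]  H_jac=[-0.5091]  S=[0.3318]  K=[-0.3657]  nu=[-2.7248]  x^+=[0.7419]  P^+=[0.1939]
step 3: x^-=[0.7419]  P^-=[0.4039]  H_jac=[1.4838]  S=[1.1594]  K=[0.5170]  nu=[1.9096]  x^+=[1.7291]  P^+=[0.0941]

x_post = [1.7291]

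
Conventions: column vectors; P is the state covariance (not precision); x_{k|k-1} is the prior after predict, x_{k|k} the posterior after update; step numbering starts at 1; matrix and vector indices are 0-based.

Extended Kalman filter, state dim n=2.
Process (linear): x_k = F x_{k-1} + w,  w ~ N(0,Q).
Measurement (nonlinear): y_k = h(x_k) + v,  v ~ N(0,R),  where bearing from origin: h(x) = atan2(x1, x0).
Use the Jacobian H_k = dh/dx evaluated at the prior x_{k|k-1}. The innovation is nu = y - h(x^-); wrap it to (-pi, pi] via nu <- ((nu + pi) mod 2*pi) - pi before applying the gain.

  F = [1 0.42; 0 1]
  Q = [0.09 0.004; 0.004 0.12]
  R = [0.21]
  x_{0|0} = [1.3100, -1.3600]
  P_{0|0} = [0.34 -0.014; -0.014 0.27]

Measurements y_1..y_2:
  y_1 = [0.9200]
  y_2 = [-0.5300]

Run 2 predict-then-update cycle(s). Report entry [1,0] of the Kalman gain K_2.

K[1,0] = 0.6807

step 1: x^-=[0.7388, -1.3600]  P^-=[0.4659 0.1034; 0.1034 0.3900]  H_jac=[0.5677 0.3084]  S=[0.4335]  K=[0.6837; 0.4129]  nu=[1.9932]  x^+=[2.1016, -0.5370]  P^+=[0.2632 -0.0190; -0.0190 0.3161]
step 2: x^-=[1.8761, -0.5370]  P^-=[0.3930 0.1178; 0.1178 0.4361]  H_jac=[0.1410 0.4927]  S=[0.3400]  K=[0.3336; 0.6807]  nu=[-0.2512]  x^+=[1.7923, -0.7080]  P^+=[0.3552 0.0406; 0.0406 0.2785]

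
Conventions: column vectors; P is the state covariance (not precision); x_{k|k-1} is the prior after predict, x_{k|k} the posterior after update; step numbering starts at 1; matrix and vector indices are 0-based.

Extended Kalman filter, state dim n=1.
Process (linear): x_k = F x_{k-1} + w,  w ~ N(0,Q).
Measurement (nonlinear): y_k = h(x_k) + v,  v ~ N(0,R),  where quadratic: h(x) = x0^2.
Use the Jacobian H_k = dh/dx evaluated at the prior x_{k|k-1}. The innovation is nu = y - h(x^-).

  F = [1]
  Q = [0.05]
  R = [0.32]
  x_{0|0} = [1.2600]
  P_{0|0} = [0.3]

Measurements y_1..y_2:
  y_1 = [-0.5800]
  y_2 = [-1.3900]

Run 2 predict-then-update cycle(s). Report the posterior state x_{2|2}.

x_post = [0.1305]

step 1: x^-=[1.2600]  P^-=[0.3500]  H_jac=[2.5200]  S=[2.5426]  K=[0.3469]  nu=[-2.1676]  x^+=[0.5081]  P^+=[0.0440]
step 2: x^-=[0.5081]  P^-=[0.0940]  H_jac=[1.0162]  S=[0.4171]  K=[0.2291]  nu=[-1.6482]  x^+=[0.1305]  P^+=[0.0722]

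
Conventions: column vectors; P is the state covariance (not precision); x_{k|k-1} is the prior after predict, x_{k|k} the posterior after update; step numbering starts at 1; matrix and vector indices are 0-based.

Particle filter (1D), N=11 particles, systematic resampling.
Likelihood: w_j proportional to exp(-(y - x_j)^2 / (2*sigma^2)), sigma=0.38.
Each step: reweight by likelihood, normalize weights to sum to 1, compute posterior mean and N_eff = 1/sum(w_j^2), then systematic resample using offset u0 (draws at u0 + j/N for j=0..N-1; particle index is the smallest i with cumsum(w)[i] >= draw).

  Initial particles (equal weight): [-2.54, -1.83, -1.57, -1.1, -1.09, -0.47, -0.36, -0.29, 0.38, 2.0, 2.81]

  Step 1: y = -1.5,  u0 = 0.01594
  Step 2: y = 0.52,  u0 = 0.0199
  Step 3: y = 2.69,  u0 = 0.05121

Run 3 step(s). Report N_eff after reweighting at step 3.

N_eff = 10.8220

step 1: w=[0.0082, 0.2391, 0.3427, 0.2003, 0.1948, 0.0088, 0.0039, 0.0022, 0.0000, 0.0000, 0.0000]  mean=-1.4353  Neff=3.9553  idx=[1, 1, 1, 2, 2, 2, 2, 3, 3, 4, 4]
step 2: w=[0.0000, 0.0000, 0.0000, 0.0006, 0.0006, 0.0006, 0.0006, 0.2355, 0.2355, 0.2634, 0.2634]  mean=-1.0958  Neff=4.0058  idx=[7, 7, 7, 8, 8, 9, 9, 9, 10, 10, 10]
step 3: w=[0.0781, 0.0781, 0.0781, 0.0781, 0.0781, 0.1016, 0.1016, 0.1016, 0.1016, 0.1016, 0.1016]  mean=-1.0939  Neff=10.8220  idx=[0, 1, 2, 4, 5, 6, 7, 7, 8, 9, 10]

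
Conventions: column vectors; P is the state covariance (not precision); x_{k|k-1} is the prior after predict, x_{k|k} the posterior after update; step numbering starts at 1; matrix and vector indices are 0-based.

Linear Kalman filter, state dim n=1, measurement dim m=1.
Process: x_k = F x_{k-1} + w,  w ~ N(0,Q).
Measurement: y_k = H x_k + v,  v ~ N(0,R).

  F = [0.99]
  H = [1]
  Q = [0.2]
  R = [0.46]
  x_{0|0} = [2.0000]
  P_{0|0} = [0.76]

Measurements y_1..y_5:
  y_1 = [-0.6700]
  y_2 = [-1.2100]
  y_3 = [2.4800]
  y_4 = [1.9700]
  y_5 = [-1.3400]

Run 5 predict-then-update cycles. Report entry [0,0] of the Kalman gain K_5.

K[0,0] = 0.4743

step 1: x^-=[1.9800]  P^-=[0.9449]  S=[1.4049]  K=[0.6726]  nu=[-2.6500]  x^+=[0.1977]  P^+=[0.3094]
step 2: x^-=[0.1957]  P^-=[0.5032]  S=[0.9632]  K=[0.5224]  nu=[-1.4057]  x^+=[-0.5387]  P^+=[0.2403]
step 3: x^-=[-0.5333]  P^-=[0.4355]  S=[0.8955]  K=[0.4863]  nu=[3.0133]  x^+=[0.9322]  P^+=[0.2237]
step 4: x^-=[0.9229]  P^-=[0.4193]  S=[0.8793]  K=[0.4768]  nu=[1.0471]  x^+=[1.4222]  P^+=[0.2193]
step 5: x^-=[1.4080]  P^-=[0.4150]  S=[0.8750]  K=[0.4743]  nu=[-2.7480]  x^+=[0.1047]  P^+=[0.2182]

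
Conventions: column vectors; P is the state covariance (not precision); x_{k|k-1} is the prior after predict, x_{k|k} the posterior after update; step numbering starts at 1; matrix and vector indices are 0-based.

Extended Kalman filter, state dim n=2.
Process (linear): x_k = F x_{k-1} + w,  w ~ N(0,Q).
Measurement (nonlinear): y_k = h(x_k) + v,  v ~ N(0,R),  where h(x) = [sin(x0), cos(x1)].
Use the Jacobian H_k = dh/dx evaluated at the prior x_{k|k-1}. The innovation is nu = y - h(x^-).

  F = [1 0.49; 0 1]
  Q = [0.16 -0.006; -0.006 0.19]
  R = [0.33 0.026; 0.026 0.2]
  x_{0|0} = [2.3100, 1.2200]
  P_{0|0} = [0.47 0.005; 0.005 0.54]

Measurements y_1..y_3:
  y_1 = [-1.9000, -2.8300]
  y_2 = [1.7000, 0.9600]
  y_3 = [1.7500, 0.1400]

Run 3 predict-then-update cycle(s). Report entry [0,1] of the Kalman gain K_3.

K[0,1] = 0.1405

step 1: x^-=[2.9078, 1.2200]  P^-=[0.7646 0.2636; 0.2636 0.7300]  H_jac=[-0.9728 0.0000; 0.0000 -0.9391]  S=[1.0535 0.2668; 0.2668 0.8438]  K=[-0.6867 -0.0762; -0.0409 -0.7995]  nu=[-2.1317, -3.1736]  x^+=[4.6135, 3.8446]  P^+=[0.2350 0.0352; 0.0352 0.1714]
step 2: x^-=[6.4974, 3.8446]  P^-=[0.4707 0.1132; 0.1132 0.3614]  H_jac=[0.9771 0.0000; 0.0000 0.6465]  S=[0.7794 0.0975; 0.0975 0.3511]  K=[0.5843 0.0462; 0.0608 0.6487]  nu=[1.4874, 1.7229]  x^+=[7.4461, 5.0526]  P^+=[0.1986 0.0378; 0.0378 0.2031]
step 3: x^-=[9.9219, 5.0526]  P^-=[0.4444 0.1313; 0.1313 0.3931]  H_jac=[-0.8790 0.0000; 0.0000 0.9427]  S=[0.6733 -0.0828; -0.0828 0.5493]  K=[-0.5628 0.1405; -0.0901 0.6610]  nu=[2.2269, -0.1937]  x^+=[8.6413, 4.7239]  P^+=[0.2071 0.0143; 0.0143 0.1378]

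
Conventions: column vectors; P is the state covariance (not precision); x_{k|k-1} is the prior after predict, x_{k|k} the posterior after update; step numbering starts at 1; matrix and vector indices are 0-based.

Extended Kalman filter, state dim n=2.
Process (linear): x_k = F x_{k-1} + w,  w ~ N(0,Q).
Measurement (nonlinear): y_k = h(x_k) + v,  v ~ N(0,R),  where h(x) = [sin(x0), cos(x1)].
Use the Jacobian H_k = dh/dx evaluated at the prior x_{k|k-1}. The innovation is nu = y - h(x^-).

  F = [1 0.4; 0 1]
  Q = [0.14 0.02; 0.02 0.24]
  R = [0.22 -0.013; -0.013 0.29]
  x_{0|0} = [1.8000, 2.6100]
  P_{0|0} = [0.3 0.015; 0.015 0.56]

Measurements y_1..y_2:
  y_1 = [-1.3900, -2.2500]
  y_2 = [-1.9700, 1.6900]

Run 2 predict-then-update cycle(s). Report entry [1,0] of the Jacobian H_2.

step 1: x^-=[2.8440, 2.6100]  P^-=[0.5416 0.2590; 0.2590 0.8000]  H_jac=[-0.9560 0.0000; 0.0000 -0.5069]  S=[0.7150 0.1125; 0.1125 0.4956]  K=[-0.7078 -0.1042; -0.2256 -0.7671]  nu=[-1.6832, -1.3880]  x^+=[4.1800, 4.0544]  P^+=[0.1614 0.0415; 0.0415 0.4331]
step 2: x^-=[5.8018, 4.0544]  P^-=[0.4039 0.2347; 0.2347 0.6731]  H_jac=[0.8863 0.0000; 0.0000 0.7912]  S=[0.5373 0.1516; 0.1516 0.7114]  K=[0.6306 0.1267; 0.1872 0.7087]  nu=[-1.5069, 2.3015]  x^+=[5.1431, 5.4035]  P^+=[0.1547 0.0361; 0.0361 0.2567]

H_jac[1,0] = 0.0000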